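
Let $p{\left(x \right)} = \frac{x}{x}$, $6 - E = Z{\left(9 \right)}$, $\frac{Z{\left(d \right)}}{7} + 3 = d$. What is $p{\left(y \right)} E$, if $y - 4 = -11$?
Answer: $-36$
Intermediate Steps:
$y = -7$ ($y = 4 - 11 = -7$)
$Z{\left(d \right)} = -21 + 7 d$
$E = -36$ ($E = 6 - \left(-21 + 7 \cdot 9\right) = 6 - \left(-21 + 63\right) = 6 - 42 = -36$)
$p{\left(x \right)} = 1$
$p{\left(y \right)} E = 1 \left(-36\right) = -36$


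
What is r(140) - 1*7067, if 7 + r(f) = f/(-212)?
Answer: -374957/53 ≈ -7074.7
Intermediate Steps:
r(f) = -7 - f/212 (r(f) = -7 + f/(-212) = -7 + f*(-1/212) = -7 - f/212)
r(140) - 1*7067 = (-7 - 1/212*140) - 1*7067 = (-7 - 35/53) - 7067 = -406/53 - 7067 = -374957/53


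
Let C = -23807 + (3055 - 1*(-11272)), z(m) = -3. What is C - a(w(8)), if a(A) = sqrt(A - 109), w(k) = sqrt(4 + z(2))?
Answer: -9480 - 6*I*sqrt(3) ≈ -9480.0 - 10.392*I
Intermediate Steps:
w(k) = 1 (w(k) = sqrt(4 - 3) = sqrt(1) = 1)
C = -9480 (C = -23807 + (3055 + 11272) = -23807 + 14327 = -9480)
a(A) = sqrt(-109 + A)
C - a(w(8)) = -9480 - sqrt(-109 + 1) = -9480 - sqrt(-108) = -9480 - 6*I*sqrt(3)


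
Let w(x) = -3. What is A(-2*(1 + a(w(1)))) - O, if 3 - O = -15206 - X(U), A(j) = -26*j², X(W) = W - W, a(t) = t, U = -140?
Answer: -15625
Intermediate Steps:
X(W) = 0
O = 15209 (O = 3 - (-15206 - 1*0) = 3 - (-15206 + 0) = 3 - 1*(-15206) = 3 + 15206 = 15209)
A(-2*(1 + a(w(1)))) - O = -26*4*(1 - 3)² - 1*15209 = -26*(-2*(-2))² - 15209 = -26*4² - 15209 = -26*16 - 15209 = -416 - 15209 = -15625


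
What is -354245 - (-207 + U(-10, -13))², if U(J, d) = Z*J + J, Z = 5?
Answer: -425534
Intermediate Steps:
U(J, d) = 6*J (U(J, d) = 5*J + J = 6*J)
-354245 - (-207 + U(-10, -13))² = -354245 - (-207 + 6*(-10))² = -354245 - (-207 - 60)² = -354245 - 1*(-267)² = -354245 - 1*71289 = -354245 - 71289 = -425534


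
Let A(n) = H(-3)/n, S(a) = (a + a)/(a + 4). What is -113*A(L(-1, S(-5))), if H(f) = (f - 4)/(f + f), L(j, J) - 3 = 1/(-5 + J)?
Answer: -3955/96 ≈ -41.198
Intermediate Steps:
S(a) = 2*a/(4 + a) (S(a) = (2*a)/(4 + a) = 2*a/(4 + a))
L(j, J) = 3 + 1/(-5 + J)
H(f) = (-4 + f)/(2*f) (H(f) = (-4 + f)/((2*f)) = (-4 + f)*(1/(2*f)) = (-4 + f)/(2*f))
A(n) = 7/(6*n) (A(n) = ((1/2)*(-4 - 3)/(-3))/n = ((1/2)*(-1/3)*(-7))/n = 7/(6*n))
-113*A(L(-1, S(-5))) = -791/(6*((-14 + 3*(2*(-5)/(4 - 5)))/(-5 + 2*(-5)/(4 - 5)))) = -791/(6*((-14 + 3*(2*(-5)/(-1)))/(-5 + 2*(-5)/(-1)))) = -791/(6*((-14 + 3*(2*(-5)*(-1)))/(-5 + 2*(-5)*(-1)))) = -791/(6*((-14 + 3*10)/(-5 + 10))) = -791/(6*((-14 + 30)/5)) = -791/(6*((1/5)*16)) = -791/(6*16/5) = -791*5/(6*16) = -113*35/96 = -3955/96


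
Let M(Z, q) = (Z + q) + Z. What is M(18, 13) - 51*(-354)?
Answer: 18103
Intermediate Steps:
M(Z, q) = q + 2*Z
M(18, 13) - 51*(-354) = (13 + 2*18) - 51*(-354) = (13 + 36) + 18054 = 49 + 18054 = 18103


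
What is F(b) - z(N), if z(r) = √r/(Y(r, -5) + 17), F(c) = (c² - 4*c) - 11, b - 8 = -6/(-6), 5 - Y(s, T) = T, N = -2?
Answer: 34 - I*√2/27 ≈ 34.0 - 0.052378*I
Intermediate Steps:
Y(s, T) = 5 - T
b = 9 (b = 8 - 6/(-6) = 8 - 6*(-⅙) = 8 + 1 = 9)
F(c) = -11 + c² - 4*c
z(r) = √r/27 (z(r) = √r/((5 - 1*(-5)) + 17) = √r/((5 + 5) + 17) = √r/(10 + 17) = √r/27)
F(b) - z(N) = (-11 + 9² - 4*9) - √(-2)/27 = (-11 + 81 - 36) - I*√2/27 = 34 - I*√2/27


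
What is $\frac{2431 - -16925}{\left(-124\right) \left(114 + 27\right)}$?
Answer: $- \frac{1613}{1457} \approx -1.1071$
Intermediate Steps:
$\frac{2431 - -16925}{\left(-124\right) \left(114 + 27\right)} = \frac{2431 + 16925}{\left(-124\right) 141} = \frac{19356}{-17484} = 19356 \left(- \frac{1}{17484}\right) = - \frac{1613}{1457}$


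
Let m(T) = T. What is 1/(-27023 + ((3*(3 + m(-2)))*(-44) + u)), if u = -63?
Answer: -1/27218 ≈ -3.6740e-5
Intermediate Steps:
1/(-27023 + ((3*(3 + m(-2)))*(-44) + u)) = 1/(-27023 + ((3*(3 - 2))*(-44) - 63)) = 1/(-27023 + ((3*1)*(-44) - 63)) = 1/(-27023 + (3*(-44) - 63)) = 1/(-27023 + (-132 - 63)) = 1/(-27023 - 195) = 1/(-27218) = -1/27218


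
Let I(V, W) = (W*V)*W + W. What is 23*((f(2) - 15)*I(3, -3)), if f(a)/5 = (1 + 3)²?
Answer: 35880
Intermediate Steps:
f(a) = 80 (f(a) = 5*(1 + 3)² = 5*4² = 5*16 = 80)
I(V, W) = W + V*W² (I(V, W) = (V*W)*W + W = V*W² + W = W + V*W²)
23*((f(2) - 15)*I(3, -3)) = 23*((80 - 15)*(-3*(1 + 3*(-3)))) = 23*(65*(-3*(1 - 9))) = 23*(65*(-3*(-8))) = 23*(65*24) = 23*1560 = 35880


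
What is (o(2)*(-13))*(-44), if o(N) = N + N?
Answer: 2288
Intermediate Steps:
o(N) = 2*N
(o(2)*(-13))*(-44) = ((2*2)*(-13))*(-44) = (4*(-13))*(-44) = -52*(-44) = 2288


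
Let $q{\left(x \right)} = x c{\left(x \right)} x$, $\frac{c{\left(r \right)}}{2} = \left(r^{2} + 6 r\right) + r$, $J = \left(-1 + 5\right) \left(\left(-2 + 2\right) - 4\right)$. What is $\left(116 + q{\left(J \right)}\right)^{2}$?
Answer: $5452936336$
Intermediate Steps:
$J = -16$ ($J = 4 \left(0 - 4\right) = 4 \left(-4\right) = -16$)
$c{\left(r \right)} = 2 r^{2} + 14 r$ ($c{\left(r \right)} = 2 \left(\left(r^{2} + 6 r\right) + r\right) = 2 \left(r^{2} + 7 r\right) = 2 r^{2} + 14 r$)
$q{\left(x \right)} = 2 x^{3} \left(7 + x\right)$ ($q{\left(x \right)} = x 2 x \left(7 + x\right) x = 2 x^{2} \left(7 + x\right) x = 2 x^{3} \left(7 + x\right)$)
$\left(116 + q{\left(J \right)}\right)^{2} = \left(116 + 2 \left(-16\right)^{3} \left(7 - 16\right)\right)^{2} = \left(116 + 2 \left(-4096\right) \left(-9\right)\right)^{2} = \left(116 + 73728\right)^{2} = 73844^{2} = 5452936336$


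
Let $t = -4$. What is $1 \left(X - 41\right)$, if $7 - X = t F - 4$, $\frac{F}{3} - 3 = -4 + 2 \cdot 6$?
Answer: $102$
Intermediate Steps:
$F = 33$ ($F = 9 + 3 \left(-4 + 2 \cdot 6\right) = 9 + 3 \left(-4 + 12\right) = 9 + 3 \cdot 8 = 9 + 24 = 33$)
$X = 143$ ($X = 7 - \left(\left(-4\right) 33 - 4\right) = 7 - \left(-132 - 4\right) = 7 - -136 = 7 + 136 = 143$)
$1 \left(X - 41\right) = 1 \left(143 - 41\right) = 1 \cdot 102 = 102$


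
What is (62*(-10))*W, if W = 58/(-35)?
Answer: 7192/7 ≈ 1027.4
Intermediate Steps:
W = -58/35 (W = 58*(-1/35) = -58/35 ≈ -1.6571)
(62*(-10))*W = (62*(-10))*(-58/35) = -620*(-58/35) = 7192/7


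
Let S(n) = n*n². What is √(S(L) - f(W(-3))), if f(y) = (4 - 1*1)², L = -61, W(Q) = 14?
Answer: I*√226990 ≈ 476.43*I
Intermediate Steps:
f(y) = 9 (f(y) = (4 - 1)² = 3² = 9)
S(n) = n³
√(S(L) - f(W(-3))) = √((-61)³ - 1*9) = √(-226981 - 9) = √(-226990) = I*√226990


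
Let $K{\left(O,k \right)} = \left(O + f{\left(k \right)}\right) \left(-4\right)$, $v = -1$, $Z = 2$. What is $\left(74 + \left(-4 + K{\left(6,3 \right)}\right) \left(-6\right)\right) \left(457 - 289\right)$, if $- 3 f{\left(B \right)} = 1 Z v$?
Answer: $43344$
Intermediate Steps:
$f{\left(B \right)} = \frac{2}{3}$ ($f{\left(B \right)} = - \frac{1 \cdot 2 \left(-1\right)}{3} = - \frac{2 \left(-1\right)}{3} = \left(- \frac{1}{3}\right) \left(-2\right) = \frac{2}{3}$)
$K{\left(O,k \right)} = - \frac{8}{3} - 4 O$ ($K{\left(O,k \right)} = \left(O + \frac{2}{3}\right) \left(-4\right) = \left(\frac{2}{3} + O\right) \left(-4\right) = - \frac{8}{3} - 4 O$)
$\left(74 + \left(-4 + K{\left(6,3 \right)}\right) \left(-6\right)\right) \left(457 - 289\right) = \left(74 + \left(-4 - \frac{80}{3}\right) \left(-6\right)\right) \left(457 - 289\right) = \left(74 + \left(-4 - \frac{80}{3}\right) \left(-6\right)\right) 168 = \left(74 - -184\right) 168 = \left(74 + 184\right) 168 = 258 \cdot 168 = 43344$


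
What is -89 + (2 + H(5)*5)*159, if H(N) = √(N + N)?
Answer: 229 + 795*√10 ≈ 2743.0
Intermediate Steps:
H(N) = √2*√N (H(N) = √(2*N) = √2*√N)
-89 + (2 + H(5)*5)*159 = -89 + (2 + (√2*√5)*5)*159 = -89 + (2 + √10*5)*159 = -89 + (2 + 5*√10)*159 = -89 + (318 + 795*√10) = 229 + 795*√10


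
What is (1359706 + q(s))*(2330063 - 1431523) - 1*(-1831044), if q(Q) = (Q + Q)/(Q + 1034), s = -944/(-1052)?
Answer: 166267016344044716/136089 ≈ 1.2218e+12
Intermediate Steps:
s = 236/263 (s = -944*(-1/1052) = 236/263 ≈ 0.89734)
q(Q) = 2*Q/(1034 + Q) (q(Q) = (2*Q)/(1034 + Q) = 2*Q/(1034 + Q))
(1359706 + q(s))*(2330063 - 1431523) - 1*(-1831044) = (1359706 + 2*(236/263)/(1034 + 236/263))*(2330063 - 1431523) - 1*(-1831044) = (1359706 + 2*(236/263)/(272178/263))*898540 + 1831044 = (1359706 + 2*(236/263)*(263/272178))*898540 + 1831044 = (1359706 + 236/136089)*898540 + 1831044 = (185041030070/136089)*898540 + 1831044 = 166266767159097800/136089 + 1831044 = 166267016344044716/136089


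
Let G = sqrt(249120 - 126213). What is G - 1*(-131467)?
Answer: 131467 + sqrt(122907) ≈ 1.3182e+5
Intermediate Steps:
G = sqrt(122907) ≈ 350.58
G - 1*(-131467) = sqrt(122907) - 1*(-131467) = sqrt(122907) + 131467 = 131467 + sqrt(122907)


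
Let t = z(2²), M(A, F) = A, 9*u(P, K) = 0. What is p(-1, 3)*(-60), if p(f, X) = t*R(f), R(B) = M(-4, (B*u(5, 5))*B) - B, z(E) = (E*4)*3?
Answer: 8640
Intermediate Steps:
u(P, K) = 0 (u(P, K) = (⅑)*0 = 0)
z(E) = 12*E (z(E) = (4*E)*3 = 12*E)
t = 48 (t = 12*2² = 12*4 = 48)
R(B) = -4 - B
p(f, X) = -192 - 48*f (p(f, X) = 48*(-4 - f) = -192 - 48*f)
p(-1, 3)*(-60) = (-192 - 48*(-1))*(-60) = (-192 + 48)*(-60) = -144*(-60) = 8640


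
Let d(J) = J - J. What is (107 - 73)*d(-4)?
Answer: 0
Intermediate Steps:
d(J) = 0
(107 - 73)*d(-4) = (107 - 73)*0 = 34*0 = 0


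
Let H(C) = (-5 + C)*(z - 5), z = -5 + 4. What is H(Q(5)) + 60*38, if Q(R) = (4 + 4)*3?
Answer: 2166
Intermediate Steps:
z = -1
Q(R) = 24 (Q(R) = 8*3 = 24)
H(C) = 30 - 6*C (H(C) = (-5 + C)*(-1 - 5) = (-5 + C)*(-6) = 30 - 6*C)
H(Q(5)) + 60*38 = (30 - 6*24) + 60*38 = (30 - 144) + 2280 = -114 + 2280 = 2166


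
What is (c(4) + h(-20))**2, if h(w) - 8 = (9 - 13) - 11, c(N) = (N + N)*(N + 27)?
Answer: 58081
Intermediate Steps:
c(N) = 2*N*(27 + N) (c(N) = (2*N)*(27 + N) = 2*N*(27 + N))
h(w) = -7 (h(w) = 8 + ((9 - 13) - 11) = 8 + (-4 - 11) = 8 - 15 = -7)
(c(4) + h(-20))**2 = (2*4*(27 + 4) - 7)**2 = (2*4*31 - 7)**2 = (248 - 7)**2 = 241**2 = 58081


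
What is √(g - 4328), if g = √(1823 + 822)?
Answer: √(-4328 + 23*√5) ≈ 65.396*I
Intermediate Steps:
g = 23*√5 (g = √2645 = 23*√5 ≈ 51.430)
√(g - 4328) = √(23*√5 - 4328) = √(-4328 + 23*√5)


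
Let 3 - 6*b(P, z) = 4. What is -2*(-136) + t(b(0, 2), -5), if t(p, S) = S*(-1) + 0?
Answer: 277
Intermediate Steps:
b(P, z) = -⅙ (b(P, z) = ½ - ⅙*4 = ½ - ⅔ = -⅙)
t(p, S) = -S (t(p, S) = -S + 0 = -S)
-2*(-136) + t(b(0, 2), -5) = -2*(-136) - 1*(-5) = 272 + 5 = 277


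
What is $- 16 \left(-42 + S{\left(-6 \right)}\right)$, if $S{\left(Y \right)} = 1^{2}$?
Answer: $656$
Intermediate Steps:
$S{\left(Y \right)} = 1$
$- 16 \left(-42 + S{\left(-6 \right)}\right) = - 16 \left(-42 + 1\right) = \left(-16\right) \left(-41\right) = 656$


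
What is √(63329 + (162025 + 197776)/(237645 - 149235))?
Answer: √495032052251310/88410 ≈ 251.66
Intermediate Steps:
√(63329 + (162025 + 197776)/(237645 - 149235)) = √(63329 + 359801/88410) = √(5599276691/88410) = √495032052251310/88410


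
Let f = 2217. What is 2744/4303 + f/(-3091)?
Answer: -1058047/13300573 ≈ -0.079549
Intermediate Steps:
2744/4303 + f/(-3091) = 2744/4303 + 2217/(-3091) = 2744*(1/4303) + 2217*(-1/3091) = 2744/4303 - 2217/3091 = -1058047/13300573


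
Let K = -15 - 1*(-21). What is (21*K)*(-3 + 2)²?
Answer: 126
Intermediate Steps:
K = 6 (K = -15 + 21 = 6)
(21*K)*(-3 + 2)² = (21*6)*(-3 + 2)² = 126*(-1)² = 126*1 = 126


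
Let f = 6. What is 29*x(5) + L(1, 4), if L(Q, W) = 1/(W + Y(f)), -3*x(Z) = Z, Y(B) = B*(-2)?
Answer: -1163/24 ≈ -48.458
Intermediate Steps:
Y(B) = -2*B
x(Z) = -Z/3
L(Q, W) = 1/(-12 + W) (L(Q, W) = 1/(W - 2*6) = 1/(W - 12) = 1/(-12 + W))
29*x(5) + L(1, 4) = 29*(-1/3*5) + 1/(-12 + 4) = 29*(-5/3) + 1/(-8) = -145/3 - 1/8 = -1163/24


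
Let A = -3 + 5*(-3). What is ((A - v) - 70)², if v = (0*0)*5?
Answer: 7744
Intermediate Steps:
v = 0 (v = 0*5 = 0)
A = -18 (A = -3 - 15 = -18)
((A - v) - 70)² = ((-18 - 1*0) - 70)² = ((-18 + 0) - 70)² = (-18 - 70)² = (-88)² = 7744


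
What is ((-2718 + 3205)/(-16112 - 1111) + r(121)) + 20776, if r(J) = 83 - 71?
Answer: 358031237/17223 ≈ 20788.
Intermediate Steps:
r(J) = 12
((-2718 + 3205)/(-16112 - 1111) + r(121)) + 20776 = ((-2718 + 3205)/(-16112 - 1111) + 12) + 20776 = (487/(-17223) + 12) + 20776 = (487*(-1/17223) + 12) + 20776 = (-487/17223 + 12) + 20776 = 206189/17223 + 20776 = 358031237/17223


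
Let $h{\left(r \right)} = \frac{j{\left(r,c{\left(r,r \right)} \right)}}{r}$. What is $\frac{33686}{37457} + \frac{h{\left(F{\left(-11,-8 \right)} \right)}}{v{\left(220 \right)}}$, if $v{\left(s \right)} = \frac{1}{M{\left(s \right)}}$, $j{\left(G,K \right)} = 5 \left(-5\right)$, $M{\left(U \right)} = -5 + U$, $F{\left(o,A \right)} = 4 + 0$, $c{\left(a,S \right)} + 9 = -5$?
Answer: $- \frac{201196631}{149828} \approx -1342.9$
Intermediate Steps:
$c{\left(a,S \right)} = -14$ ($c{\left(a,S \right)} = -9 - 5 = -14$)
$F{\left(o,A \right)} = 4$
$j{\left(G,K \right)} = -25$
$v{\left(s \right)} = \frac{1}{-5 + s}$
$h{\left(r \right)} = - \frac{25}{r}$
$\frac{33686}{37457} + \frac{h{\left(F{\left(-11,-8 \right)} \right)}}{v{\left(220 \right)}} = \frac{33686}{37457} + \frac{\left(-25\right) \frac{1}{4}}{\frac{1}{-5 + 220}} = 33686 \cdot \frac{1}{37457} + \frac{\left(-25\right) \frac{1}{4}}{\frac{1}{215}} = \frac{33686}{37457} - \frac{25 \frac{1}{\frac{1}{215}}}{4} = \frac{33686}{37457} - \frac{5375}{4} = - \frac{201196631}{149828}$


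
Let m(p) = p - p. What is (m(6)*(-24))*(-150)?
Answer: 0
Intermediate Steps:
m(p) = 0
(m(6)*(-24))*(-150) = (0*(-24))*(-150) = 0*(-150) = 0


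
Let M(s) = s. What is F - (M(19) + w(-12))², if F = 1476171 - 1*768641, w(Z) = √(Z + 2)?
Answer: 707179 - 38*I*√10 ≈ 7.0718e+5 - 120.17*I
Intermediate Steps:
w(Z) = √(2 + Z)
F = 707530 (F = 1476171 - 768641 = 707530)
F - (M(19) + w(-12))² = 707530 - (19 + √(2 - 12))² = 707530 - (19 + √(-10))² = 707530 - (19 + I*√10)²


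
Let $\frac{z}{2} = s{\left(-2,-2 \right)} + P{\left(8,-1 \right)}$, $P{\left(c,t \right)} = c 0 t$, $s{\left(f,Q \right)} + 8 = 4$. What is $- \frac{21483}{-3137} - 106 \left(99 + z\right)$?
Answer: $- \frac{30238019}{3137} \approx -9639.2$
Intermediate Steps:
$s{\left(f,Q \right)} = -4$ ($s{\left(f,Q \right)} = -8 + 4 = -4$)
$P{\left(c,t \right)} = 0$ ($P{\left(c,t \right)} = 0 t = 0$)
$z = -8$ ($z = 2 \left(-4 + 0\right) = 2 \left(-4\right) = -8$)
$- \frac{21483}{-3137} - 106 \left(99 + z\right) = - \frac{21483}{-3137} - 106 \left(99 - 8\right) = \left(-21483\right) \left(- \frac{1}{3137}\right) - 106 \cdot 91 = \frac{21483}{3137} - 9646 = - \frac{30238019}{3137}$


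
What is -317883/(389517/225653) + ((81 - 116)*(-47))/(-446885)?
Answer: -2137041430563972/11604620303 ≈ -1.8415e+5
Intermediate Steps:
-317883/(389517/225653) + ((81 - 116)*(-47))/(-446885) = -317883/(389517*(1/225653)) - 35*(-47)*(-1/446885) = -317883/389517/225653 + 1645*(-1/446885) = -317883*225653/389517 - 329/89377 = -23910417533/129839 - 329/89377 = -2137041430563972/11604620303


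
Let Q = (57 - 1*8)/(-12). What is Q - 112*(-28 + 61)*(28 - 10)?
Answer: -798385/12 ≈ -66532.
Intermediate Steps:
Q = -49/12 (Q = (57 - 8)*(-1/12) = 49*(-1/12) = -49/12 ≈ -4.0833)
Q - 112*(-28 + 61)*(28 - 10) = -49/12 - 112*(-28 + 61)*(28 - 10) = -49/12 - 3696*18 = -49/12 - 112*594 = -49/12 - 66528 = -798385/12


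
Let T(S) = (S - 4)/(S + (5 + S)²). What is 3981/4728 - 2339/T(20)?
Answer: -297202381/3152 ≈ -94290.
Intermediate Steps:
T(S) = (-4 + S)/(S + (5 + S)²)
3981/4728 - 2339/T(20) = 3981/4728 - 2339*(20 + (5 + 20)²)/(-4 + 20) = 3981*(1/4728) - 2339/(16/(20 + 25²)) = 1327/1576 - 2339/(16/(20 + 625)) = 1327/1576 - 2339/(16/645) = 1327/1576 - 2339/((1/645)*16) = 1327/1576 - 2339/16/645 = 1327/1576 - 2339*645/16 = 1327/1576 - 1508655/16 = -297202381/3152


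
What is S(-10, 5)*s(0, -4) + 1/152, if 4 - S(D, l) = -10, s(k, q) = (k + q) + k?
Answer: -8511/152 ≈ -55.993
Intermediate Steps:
s(k, q) = q + 2*k
S(D, l) = 14 (S(D, l) = 4 - 1*(-10) = 4 + 10 = 14)
S(-10, 5)*s(0, -4) + 1/152 = 14*(-4 + 2*0) + 1/152 = 14*(-4 + 0) + 1/152 = 14*(-4) + 1/152 = -56 + 1/152 = -8511/152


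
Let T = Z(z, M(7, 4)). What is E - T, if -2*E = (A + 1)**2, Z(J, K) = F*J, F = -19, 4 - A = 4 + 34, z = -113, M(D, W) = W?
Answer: -5383/2 ≈ -2691.5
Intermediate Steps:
A = -34 (A = 4 - (4 + 34) = 4 - 1*38 = 4 - 38 = -34)
Z(J, K) = -19*J
E = -1089/2 (E = -(-34 + 1)**2/2 = -1/2*(-33)**2 = -1/2*1089 = -1089/2 ≈ -544.50)
T = 2147 (T = -19*(-113) = 2147)
E - T = -1089/2 - 1*2147 = -1089/2 - 2147 = -5383/2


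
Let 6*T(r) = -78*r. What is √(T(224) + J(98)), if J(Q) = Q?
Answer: I*√2814 ≈ 53.047*I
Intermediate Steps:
T(r) = -13*r (T(r) = (-78*r)/6 = -13*r)
√(T(224) + J(98)) = √(-13*224 + 98) = √(-2912 + 98) = √(-2814) = I*√2814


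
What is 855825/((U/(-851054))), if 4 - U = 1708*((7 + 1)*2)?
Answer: 121392214925/4554 ≈ 2.6656e+7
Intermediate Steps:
U = -27324 (U = 4 - 1708*(7 + 1)*2 = 4 - 1708*8*2 = 4 - 1708*16 = 4 - 1*27328 = 4 - 27328 = -27324)
855825/((U/(-851054))) = 855825/((-27324/(-851054))) = 855825/((-27324*(-1/851054))) = 855825/(13662/425527) = 855825*(425527/13662) = 121392214925/4554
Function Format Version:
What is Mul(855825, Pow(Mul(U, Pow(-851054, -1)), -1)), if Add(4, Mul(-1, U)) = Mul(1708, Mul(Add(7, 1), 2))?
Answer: Rational(121392214925, 4554) ≈ 2.6656e+7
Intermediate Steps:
U = -27324 (U = Add(4, Mul(-1, Mul(1708, Mul(Add(7, 1), 2)))) = Add(4, Mul(-1, Mul(1708, Mul(8, 2)))) = Add(4, Mul(-1, Mul(1708, 16))) = Add(4, Mul(-1, 27328)) = Add(4, -27328) = -27324)
Mul(855825, Pow(Mul(U, Pow(-851054, -1)), -1)) = Mul(855825, Pow(Mul(-27324, Pow(-851054, -1)), -1)) = Mul(855825, Pow(Mul(-27324, Rational(-1, 851054)), -1)) = Mul(855825, Pow(Rational(13662, 425527), -1)) = Mul(855825, Rational(425527, 13662)) = Rational(121392214925, 4554)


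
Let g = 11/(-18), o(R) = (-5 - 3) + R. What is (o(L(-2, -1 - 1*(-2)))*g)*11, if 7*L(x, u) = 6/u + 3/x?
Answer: 12463/252 ≈ 49.456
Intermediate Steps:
L(x, u) = 3/(7*x) + 6/(7*u) (L(x, u) = (6/u + 3/x)/7 = (3/x + 6/u)/7 = 3/(7*x) + 6/(7*u))
o(R) = -8 + R
g = -11/18 (g = 11*(-1/18) = -11/18 ≈ -0.61111)
(o(L(-2, -1 - 1*(-2)))*g)*11 = ((-8 + ((3/7)/(-2) + 6/(7*(-1 - 1*(-2)))))*(-11/18))*11 = ((-8 + ((3/7)*(-1/2) + 6/(7*(-1 + 2))))*(-11/18))*11 = ((-8 + (-3/14 + (6/7)/1))*(-11/18))*11 = ((-8 + (-3/14 + (6/7)*1))*(-11/18))*11 = ((-8 + (-3/14 + 6/7))*(-11/18))*11 = ((-8 + 9/14)*(-11/18))*11 = -103/14*(-11/18)*11 = (1133/252)*11 = 12463/252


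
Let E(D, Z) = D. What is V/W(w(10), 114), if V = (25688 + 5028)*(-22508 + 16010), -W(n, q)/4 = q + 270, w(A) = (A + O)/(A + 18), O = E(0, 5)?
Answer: 8316357/64 ≈ 1.2994e+5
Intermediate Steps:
O = 0
w(A) = A/(18 + A) (w(A) = (A + 0)/(A + 18) = A/(18 + A))
W(n, q) = -1080 - 4*q (W(n, q) = -4*(q + 270) = -4*(270 + q) = -1080 - 4*q)
V = -199592568 (V = 30716*(-6498) = -199592568)
V/W(w(10), 114) = -199592568/(-1080 - 4*114) = -199592568/(-1080 - 456) = -199592568/(-1536) = -199592568*(-1/1536) = 8316357/64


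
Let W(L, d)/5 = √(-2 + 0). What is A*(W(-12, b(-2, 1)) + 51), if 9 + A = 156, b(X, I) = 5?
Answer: 7497 + 735*I*√2 ≈ 7497.0 + 1039.4*I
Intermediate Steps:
A = 147 (A = -9 + 156 = 147)
W(L, d) = 5*I*√2 (W(L, d) = 5*√(-2 + 0) = 5*√(-2) = 5*(I*√2) = 5*I*√2)
A*(W(-12, b(-2, 1)) + 51) = 147*(5*I*√2 + 51) = 147*(51 + 5*I*√2) = 7497 + 735*I*√2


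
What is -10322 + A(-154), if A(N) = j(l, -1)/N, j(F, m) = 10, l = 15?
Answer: -794799/77 ≈ -10322.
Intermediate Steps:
A(N) = 10/N
-10322 + A(-154) = -10322 + 10/(-154) = -10322 + 10*(-1/154) = -10322 - 5/77 = -794799/77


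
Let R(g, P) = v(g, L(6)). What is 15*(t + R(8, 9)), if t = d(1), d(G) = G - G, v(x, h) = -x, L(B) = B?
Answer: -120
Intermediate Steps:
R(g, P) = -g
d(G) = 0
t = 0
15*(t + R(8, 9)) = 15*(0 - 1*8) = 15*(0 - 8) = 15*(-8) = -120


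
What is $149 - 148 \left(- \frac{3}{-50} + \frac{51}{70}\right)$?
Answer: $\frac{5651}{175} \approx 32.291$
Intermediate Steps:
$149 - 148 \left(- \frac{3}{-50} + \frac{51}{70}\right) = 149 - 148 \left(\left(-3\right) \left(- \frac{1}{50}\right) + 51 \cdot \frac{1}{70}\right) = 149 - 148 \left(\frac{3}{50} + \frac{51}{70}\right) = 149 - \frac{20424}{175} = \frac{5651}{175}$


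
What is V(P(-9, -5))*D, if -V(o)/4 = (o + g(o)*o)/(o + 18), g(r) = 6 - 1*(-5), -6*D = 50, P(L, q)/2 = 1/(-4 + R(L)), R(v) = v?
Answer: -100/29 ≈ -3.4483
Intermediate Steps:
P(L, q) = 2/(-4 + L)
D = -25/3 (D = -⅙*50 = -25/3 ≈ -8.3333)
g(r) = 11 (g(r) = 6 + 5 = 11)
V(o) = -48*o/(18 + o) (V(o) = -4*(o + 11*o)/(o + 18) = -4*12*o/(18 + o) = -48*o/(18 + o))
V(P(-9, -5))*D = -48*2/(-4 - 9)/(18 + 2/(-4 - 9))*(-25/3) = -48*2/(-13)/(18 + 2/(-13))*(-25/3) = -48*2*(-1/13)/(18 + 2*(-1/13))*(-25/3) = -48*(-2/13)/(18 - 2/13)*(-25/3) = -48*(-2/13)/232/13*(-25/3) = -48*(-2/13)*13/232*(-25/3) = (12/29)*(-25/3) = -100/29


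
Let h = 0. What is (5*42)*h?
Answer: 0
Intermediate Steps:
(5*42)*h = (5*42)*0 = 210*0 = 0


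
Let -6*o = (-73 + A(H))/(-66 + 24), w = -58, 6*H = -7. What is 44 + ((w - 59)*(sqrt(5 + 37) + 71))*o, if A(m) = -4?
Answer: 10329/4 + 143*sqrt(42)/4 ≈ 2813.9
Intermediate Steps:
H = -7/6 (H = (1/6)*(-7) = -7/6 ≈ -1.1667)
o = -11/36 (o = -(-73 - 4)/(6*(-66 + 24)) = -(-77)/(6*(-42)) = -(-77)*(-1)/(6*42) = -1/6*11/6 = -11/36 ≈ -0.30556)
44 + ((w - 59)*(sqrt(5 + 37) + 71))*o = 44 + ((-58 - 59)*(sqrt(5 + 37) + 71))*(-11/36) = 44 - 117*(sqrt(42) + 71)*(-11/36) = 44 - 117*(71 + sqrt(42))*(-11/36) = 44 + (-8307 - 117*sqrt(42))*(-11/36) = 44 + (10153/4 + 143*sqrt(42)/4) = 10329/4 + 143*sqrt(42)/4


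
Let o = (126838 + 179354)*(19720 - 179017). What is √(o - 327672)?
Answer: 6*I*√1354883186 ≈ 2.2085e+5*I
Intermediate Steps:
o = -48775467024 (o = 306192*(-159297) = -48775467024)
√(o - 327672) = √(-48775467024 - 327672) = √(-48775794696) = 6*I*√1354883186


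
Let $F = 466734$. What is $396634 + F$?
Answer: $863368$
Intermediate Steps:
$396634 + F = 396634 + 466734 = 863368$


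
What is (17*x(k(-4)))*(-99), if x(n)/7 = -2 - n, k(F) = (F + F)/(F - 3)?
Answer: 37026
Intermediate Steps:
k(F) = 2*F/(-3 + F) (k(F) = (2*F)/(-3 + F) = 2*F/(-3 + F))
x(n) = -14 - 7*n (x(n) = 7*(-2 - n) = -14 - 7*n)
(17*x(k(-4)))*(-99) = (17*(-14 - 14*(-4)/(-3 - 4)))*(-99) = (17*(-14 - 14*(-4)/(-7)))*(-99) = (17*(-14 - 14*(-4)*(-1)/7))*(-99) = (17*(-14 - 7*8/7))*(-99) = (17*(-14 - 8))*(-99) = (17*(-22))*(-99) = -374*(-99) = 37026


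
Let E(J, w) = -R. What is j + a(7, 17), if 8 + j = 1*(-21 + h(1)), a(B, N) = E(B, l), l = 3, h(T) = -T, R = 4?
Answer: -34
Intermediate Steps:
E(J, w) = -4 (E(J, w) = -1*4 = -4)
a(B, N) = -4
j = -30 (j = -8 + 1*(-21 - 1*1) = -8 + 1*(-21 - 1) = -8 + 1*(-22) = -8 - 22 = -30)
j + a(7, 17) = -30 - 4 = -34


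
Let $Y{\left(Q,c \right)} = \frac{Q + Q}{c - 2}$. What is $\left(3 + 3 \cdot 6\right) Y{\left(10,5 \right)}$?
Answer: $140$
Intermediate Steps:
$Y{\left(Q,c \right)} = \frac{2 Q}{-2 + c}$
$\left(3 + 3 \cdot 6\right) Y{\left(10,5 \right)} = \left(3 + 3 \cdot 6\right) 2 \cdot 10 \frac{1}{-2 + 5} = \left(3 + 18\right) 2 \cdot 10 \cdot \frac{1}{3} = 21 \cdot 2 \cdot 10 \cdot \frac{1}{3} = 21 \cdot \frac{20}{3} = 140$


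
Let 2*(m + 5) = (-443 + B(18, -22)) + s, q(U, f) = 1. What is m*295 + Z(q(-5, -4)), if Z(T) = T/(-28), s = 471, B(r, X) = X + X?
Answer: -107381/28 ≈ -3835.0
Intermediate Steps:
B(r, X) = 2*X
m = -13 (m = -5 + ((-443 + 2*(-22)) + 471)/2 = -5 + ((-443 - 44) + 471)/2 = -5 + (-487 + 471)/2 = -5 + (1/2)*(-16) = -5 - 8 = -13)
Z(T) = -T/28 (Z(T) = T*(-1/28) = -T/28)
m*295 + Z(q(-5, -4)) = -13*295 - 1/28*1 = -3835 - 1/28 = -107381/28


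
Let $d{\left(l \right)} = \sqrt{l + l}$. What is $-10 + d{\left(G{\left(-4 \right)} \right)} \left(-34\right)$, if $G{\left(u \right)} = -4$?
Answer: $-10 - 68 i \sqrt{2} \approx -10.0 - 96.167 i$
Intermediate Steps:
$d{\left(l \right)} = \sqrt{2} \sqrt{l}$ ($d{\left(l \right)} = \sqrt{2 l} = \sqrt{2} \sqrt{l}$)
$-10 + d{\left(G{\left(-4 \right)} \right)} \left(-34\right) = -10 + \sqrt{2} \sqrt{-4} \left(-34\right) = -10 + \sqrt{2} \cdot 2 i \left(-34\right) = -10 + 2 i \sqrt{2} \left(-34\right) = -10 - 68 i \sqrt{2}$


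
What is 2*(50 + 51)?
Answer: 202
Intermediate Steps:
2*(50 + 51) = 2*101 = 202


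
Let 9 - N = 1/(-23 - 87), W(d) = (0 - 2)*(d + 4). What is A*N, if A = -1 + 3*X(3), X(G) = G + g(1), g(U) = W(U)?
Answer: -991/5 ≈ -198.20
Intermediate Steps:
W(d) = -8 - 2*d (W(d) = -2*(4 + d) = -8 - 2*d)
g(U) = -8 - 2*U
N = 991/110 (N = 9 - 1/(-23 - 87) = 9 - 1/(-110) = 9 - 1*(-1/110) = 9 + 1/110 = 991/110 ≈ 9.0091)
X(G) = -10 + G (X(G) = G + (-8 - 2*1) = G + (-8 - 2) = G - 10 = -10 + G)
A = -22 (A = -1 + 3*(-10 + 3) = -1 + 3*(-7) = -1 - 21 = -22)
A*N = -22*991/110 = -991/5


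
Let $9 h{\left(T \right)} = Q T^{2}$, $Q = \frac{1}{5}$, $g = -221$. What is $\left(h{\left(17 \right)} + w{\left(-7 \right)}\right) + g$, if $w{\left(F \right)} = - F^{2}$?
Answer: $- \frac{11861}{45} \approx -263.58$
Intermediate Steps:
$Q = \frac{1}{5} \approx 0.2$
$h{\left(T \right)} = \frac{T^{2}}{45}$ ($h{\left(T \right)} = \frac{\frac{1}{5} T^{2}}{9} = \frac{T^{2}}{45}$)
$\left(h{\left(17 \right)} + w{\left(-7 \right)}\right) + g = \left(\frac{17^{2}}{45} - \left(-7\right)^{2}\right) - 221 = \left(\frac{1}{45} \cdot 289 - 49\right) - 221 = \left(\frac{289}{45} - 49\right) - 221 = - \frac{1916}{45} - 221 = - \frac{11861}{45}$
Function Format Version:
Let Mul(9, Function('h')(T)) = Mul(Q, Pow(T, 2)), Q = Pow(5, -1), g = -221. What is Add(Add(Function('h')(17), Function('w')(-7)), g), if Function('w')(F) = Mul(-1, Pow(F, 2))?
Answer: Rational(-11861, 45) ≈ -263.58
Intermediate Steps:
Q = Rational(1, 5) ≈ 0.20000
Function('h')(T) = Mul(Rational(1, 45), Pow(T, 2)) (Function('h')(T) = Mul(Rational(1, 9), Mul(Rational(1, 5), Pow(T, 2))) = Mul(Rational(1, 45), Pow(T, 2)))
Add(Add(Function('h')(17), Function('w')(-7)), g) = Add(Add(Mul(Rational(1, 45), Pow(17, 2)), Mul(-1, Pow(-7, 2))), -221) = Add(Add(Mul(Rational(1, 45), 289), Mul(-1, 49)), -221) = Add(Add(Rational(289, 45), -49), -221) = Add(Rational(-1916, 45), -221) = Rational(-11861, 45)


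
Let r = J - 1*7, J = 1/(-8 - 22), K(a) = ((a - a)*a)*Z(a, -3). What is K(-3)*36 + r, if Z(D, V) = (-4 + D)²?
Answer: -211/30 ≈ -7.0333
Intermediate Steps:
K(a) = 0 (K(a) = ((a - a)*a)*(-4 + a)² = (0*a)*(-4 + a)² = 0*(-4 + a)² = 0)
J = -1/30 (J = 1/(-30) = -1/30 ≈ -0.033333)
r = -211/30 (r = -1/30 - 1*7 = -1/30 - 7 = -211/30 ≈ -7.0333)
K(-3)*36 + r = 0*36 - 211/30 = 0 - 211/30 = -211/30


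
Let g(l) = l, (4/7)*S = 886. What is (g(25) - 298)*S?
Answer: -846573/2 ≈ -4.2329e+5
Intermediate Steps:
S = 3101/2 (S = (7/4)*886 = 3101/2 ≈ 1550.5)
(g(25) - 298)*S = (25 - 298)*(3101/2) = -273*3101/2 = -846573/2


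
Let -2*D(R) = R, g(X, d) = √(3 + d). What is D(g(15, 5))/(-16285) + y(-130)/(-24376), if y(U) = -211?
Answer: 211/24376 + √2/16285 ≈ 0.0087429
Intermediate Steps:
D(R) = -R/2
D(g(15, 5))/(-16285) + y(-130)/(-24376) = -√(3 + 5)/2/(-16285) - 211/(-24376) = -√2*(-1/16285) - 211*(-1/24376) = -√2*(-1/16285) + 211/24376 = √2/16285 + 211/24376 = 211/24376 + √2/16285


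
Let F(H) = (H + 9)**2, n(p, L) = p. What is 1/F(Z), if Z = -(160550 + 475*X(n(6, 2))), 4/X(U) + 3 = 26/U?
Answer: 1/26232985156 ≈ 3.8120e-11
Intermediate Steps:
X(U) = 4/(-3 + 26/U)
Z = -161975 (Z = -(160550 - 11400/(-26 + 3*6)) = -(160550 - 11400/(-26 + 18)) = -475/(1/(-4*6/(-8) + 338)) = -475/(1/(-4*6*(-1/8) + 338)) = -475/(1/(3 + 338)) = -475/(1/341) = -475/1/341 = -475*341 = -161975)
F(H) = (9 + H)**2
1/F(Z) = 1/((9 - 161975)**2) = 1/((-161966)**2) = 1/26232985156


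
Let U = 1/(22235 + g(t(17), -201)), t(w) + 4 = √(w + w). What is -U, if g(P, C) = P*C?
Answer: -23039/529421887 - 201*√34/529421887 ≈ -4.5731e-5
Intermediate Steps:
t(w) = -4 + √2*√w (t(w) = -4 + √(w + w) = -4 + √(2*w) = -4 + √2*√w)
g(P, C) = C*P
U = 1/(23039 - 201*√34) (U = 1/(22235 - 201*(-4 + √2*√17)) = 1/(22235 - 201*(-4 + √34)) = 1/(22235 + (804 - 201*√34)) = 1/(23039 - 201*√34) ≈ 4.5731e-5)
-U = -(23039/529421887 + 201*√34/529421887) = -23039/529421887 - 201*√34/529421887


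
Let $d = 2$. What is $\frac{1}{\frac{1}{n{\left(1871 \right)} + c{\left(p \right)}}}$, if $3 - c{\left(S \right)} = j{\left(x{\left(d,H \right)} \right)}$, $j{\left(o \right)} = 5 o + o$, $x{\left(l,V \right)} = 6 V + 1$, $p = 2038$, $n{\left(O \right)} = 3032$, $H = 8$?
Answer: $2741$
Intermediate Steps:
$x{\left(l,V \right)} = 1 + 6 V$
$j{\left(o \right)} = 6 o$
$c{\left(S \right)} = -291$ ($c{\left(S \right)} = 3 - 6 \left(1 + 6 \cdot 8\right) = 3 - 6 \left(1 + 48\right) = 3 - 6 \cdot 49 = 3 - 294 = -291$)
$\frac{1}{\frac{1}{n{\left(1871 \right)} + c{\left(p \right)}}} = \frac{1}{\frac{1}{3032 - 291}} = \frac{1}{\frac{1}{2741}} = 2741$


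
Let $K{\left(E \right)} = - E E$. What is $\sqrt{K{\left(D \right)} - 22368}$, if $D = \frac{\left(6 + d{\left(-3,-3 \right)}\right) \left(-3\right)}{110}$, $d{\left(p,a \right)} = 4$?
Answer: $\frac{i \sqrt{2706537}}{11} \approx 149.56 i$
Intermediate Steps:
$D = - \frac{3}{11}$ ($D = \frac{\left(6 + 4\right) \left(-3\right)}{110} = 10 \left(-3\right) \frac{1}{110} = \left(-30\right) \frac{1}{110} = - \frac{3}{11} \approx -0.27273$)
$K{\left(E \right)} = - E^{2}$
$\sqrt{K{\left(D \right)} - 22368} = \sqrt{- \left(- \frac{3}{11}\right)^{2} - 22368} = \sqrt{\left(-1\right) \frac{9}{121} - 22368} = \sqrt{- \frac{9}{121} - 22368} = \sqrt{- \frac{2706537}{121}} = \frac{i \sqrt{2706537}}{11}$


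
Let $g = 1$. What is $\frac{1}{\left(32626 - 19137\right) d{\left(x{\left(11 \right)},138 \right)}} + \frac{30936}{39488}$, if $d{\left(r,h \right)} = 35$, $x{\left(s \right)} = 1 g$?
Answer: $\frac{1825673641}{2330359640} \approx 0.78343$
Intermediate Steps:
$x{\left(s \right)} = 1$ ($x{\left(s \right)} = 1 \cdot 1 = 1$)
$\frac{1}{\left(32626 - 19137\right) d{\left(x{\left(11 \right)},138 \right)}} + \frac{30936}{39488} = \frac{1}{\left(32626 - 19137\right) 35} + \frac{30936}{39488} = \frac{1}{13489} \cdot \frac{1}{35} + 30936 \cdot \frac{1}{39488} = \frac{1}{13489} \cdot \frac{1}{35} + \frac{3867}{4936} = \frac{1}{472115} + \frac{3867}{4936} = \frac{1825673641}{2330359640}$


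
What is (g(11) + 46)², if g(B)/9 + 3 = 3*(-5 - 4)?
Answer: 50176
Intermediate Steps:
g(B) = -270 (g(B) = -27 + 9*(3*(-5 - 4)) = -27 + 9*(3*(-9)) = -27 + 9*(-27) = -27 - 243 = -270)
(g(11) + 46)² = (-270 + 46)² = (-224)² = 50176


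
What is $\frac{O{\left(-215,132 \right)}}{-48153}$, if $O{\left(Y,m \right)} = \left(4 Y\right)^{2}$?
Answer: $- \frac{739600}{48153} \approx -15.359$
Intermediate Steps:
$O{\left(Y,m \right)} = 16 Y^{2}$
$\frac{O{\left(-215,132 \right)}}{-48153} = \frac{16 \left(-215\right)^{2}}{-48153} = 16 \cdot 46225 \left(- \frac{1}{48153}\right) = 739600 \left(- \frac{1}{48153}\right) = - \frac{739600}{48153}$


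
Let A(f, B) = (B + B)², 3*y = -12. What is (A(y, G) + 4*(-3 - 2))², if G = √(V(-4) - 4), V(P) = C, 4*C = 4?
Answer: 1024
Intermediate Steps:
C = 1 (C = (¼)*4 = 1)
V(P) = 1
G = I*√3 (G = √(1 - 4) = √(-3) = I*√3 ≈ 1.732*I)
y = -4 (y = (⅓)*(-12) = -4)
A(f, B) = 4*B² (A(f, B) = (2*B)² = 4*B²)
(A(y, G) + 4*(-3 - 2))² = (4*(I*√3)² + 4*(-3 - 2))² = (4*(-3) + 4*(-5))² = (-12 - 20)² = (-32)² = 1024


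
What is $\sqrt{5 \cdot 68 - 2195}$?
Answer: $i \sqrt{1855} \approx 43.07 i$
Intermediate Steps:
$\sqrt{5 \cdot 68 - 2195} = \sqrt{340 - 2195} = \sqrt{-1855} = i \sqrt{1855}$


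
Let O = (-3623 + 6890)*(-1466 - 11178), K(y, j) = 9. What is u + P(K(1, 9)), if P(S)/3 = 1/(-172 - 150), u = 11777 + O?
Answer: -13297367065/322 ≈ -4.1296e+7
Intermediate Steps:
O = -41307948 (O = 3267*(-12644) = -41307948)
u = -41296171 (u = 11777 - 41307948 = -41296171)
P(S) = -3/322 (P(S) = 3/(-172 - 150) = 3/(-322) = 3*(-1/322) = -3/322)
u + P(K(1, 9)) = -41296171 - 3/322 = -13297367065/322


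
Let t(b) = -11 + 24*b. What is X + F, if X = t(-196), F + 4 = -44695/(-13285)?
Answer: -12529444/2657 ≈ -4715.6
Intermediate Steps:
F = -1689/2657 (F = -4 - 44695/(-13285) = -4 - 44695*(-1/13285) = -4 + 8939/2657 = -1689/2657 ≈ -0.63568)
X = -4715 (X = -11 + 24*(-196) = -11 - 4704 = -4715)
X + F = -4715 - 1689/2657 = -12529444/2657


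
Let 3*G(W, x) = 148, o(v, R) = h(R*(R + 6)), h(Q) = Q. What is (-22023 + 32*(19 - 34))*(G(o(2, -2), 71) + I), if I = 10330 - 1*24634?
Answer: 320772764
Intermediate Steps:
o(v, R) = R*(6 + R) (o(v, R) = R*(R + 6) = R*(6 + R))
G(W, x) = 148/3 (G(W, x) = (⅓)*148 = 148/3)
I = -14304 (I = 10330 - 24634 = -14304)
(-22023 + 32*(19 - 34))*(G(o(2, -2), 71) + I) = (-22023 + 32*(19 - 34))*(148/3 - 14304) = (-22023 + 32*(-15))*(-42764/3) = (-22023 - 480)*(-42764/3) = -22503*(-42764/3) = 320772764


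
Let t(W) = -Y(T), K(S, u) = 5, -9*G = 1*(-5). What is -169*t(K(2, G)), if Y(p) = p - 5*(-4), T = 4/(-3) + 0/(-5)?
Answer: 9464/3 ≈ 3154.7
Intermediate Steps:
G = 5/9 (G = -(-5)/9 = -1/9*(-5) = 5/9 ≈ 0.55556)
T = -4/3 (T = 4*(-1/3) + 0*(-1/5) = -4/3 + 0 = -4/3 ≈ -1.3333)
Y(p) = 20 + p (Y(p) = p + 20 = 20 + p)
t(W) = -56/3 (t(W) = -(20 - 4/3) = -1*56/3 = -56/3)
-169*t(K(2, G)) = -169*(-56/3) = 9464/3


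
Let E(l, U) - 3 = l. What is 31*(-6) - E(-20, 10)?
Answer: -169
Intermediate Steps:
E(l, U) = 3 + l
31*(-6) - E(-20, 10) = 31*(-6) - (3 - 20) = -186 - 1*(-17) = -186 + 17 = -169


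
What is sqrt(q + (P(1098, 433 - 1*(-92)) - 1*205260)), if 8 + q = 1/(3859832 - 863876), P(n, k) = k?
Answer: I*sqrt(51047846227747847)/499326 ≈ 452.49*I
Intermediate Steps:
q = -23967647/2995956 (q = -8 + 1/(3859832 - 863876) = -8 + 1/2995956 = -23967647/2995956 ≈ -8.0000)
sqrt(q + (P(1098, 433 - 1*(-92)) - 1*205260)) = sqrt(-23967647/2995956 + ((433 - 1*(-92)) - 1*205260)) = sqrt(-23967647/2995956 + ((433 + 92) - 205260)) = sqrt(-23967647/2995956 + (525 - 205260)) = sqrt(-23967647/2995956 - 204735) = sqrt(-613401019307/2995956) = I*sqrt(51047846227747847)/499326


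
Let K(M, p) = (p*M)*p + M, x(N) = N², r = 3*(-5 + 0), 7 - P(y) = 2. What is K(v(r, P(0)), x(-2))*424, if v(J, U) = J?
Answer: -108120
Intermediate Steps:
P(y) = 5 (P(y) = 7 - 1*2 = 7 - 2 = 5)
r = -15 (r = 3*(-5) = -15)
K(M, p) = M + M*p² (K(M, p) = (M*p)*p + M = M*p² + M = M + M*p²)
K(v(r, P(0)), x(-2))*424 = -15*(1 + ((-2)²)²)*424 = -15*(1 + 4²)*424 = -15*(1 + 16)*424 = -15*17*424 = -255*424 = -108120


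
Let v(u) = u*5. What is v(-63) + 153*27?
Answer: 3816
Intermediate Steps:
v(u) = 5*u
v(-63) + 153*27 = 5*(-63) + 153*27 = -315 + 4131 = 3816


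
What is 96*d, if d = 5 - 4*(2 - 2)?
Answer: 480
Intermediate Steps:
d = 5 (d = 5 - 4*0 = 5 + 0 = 5)
96*d = 96*5 = 480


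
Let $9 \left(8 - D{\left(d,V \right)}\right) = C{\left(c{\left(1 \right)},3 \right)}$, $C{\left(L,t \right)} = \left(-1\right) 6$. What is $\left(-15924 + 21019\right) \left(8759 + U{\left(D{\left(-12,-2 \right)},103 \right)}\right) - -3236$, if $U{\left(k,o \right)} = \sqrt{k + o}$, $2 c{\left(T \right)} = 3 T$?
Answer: $44630341 + \frac{5095 \sqrt{1005}}{3} \approx 4.4684 \cdot 10^{7}$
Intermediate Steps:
$c{\left(T \right)} = \frac{3 T}{2}$
$C{\left(L,t \right)} = -6$
$D{\left(d,V \right)} = \frac{26}{3}$ ($D{\left(d,V \right)} = 8 - - \frac{2}{3} = 8 + \frac{2}{3} = \frac{26}{3}$)
$\left(-15924 + 21019\right) \left(8759 + U{\left(D{\left(-12,-2 \right)},103 \right)}\right) - -3236 = \left(-15924 + 21019\right) \left(8759 + \sqrt{\frac{26}{3} + 103}\right) - -3236 = 5095 \left(8759 + \sqrt{\frac{335}{3}}\right) + 3236 = 5095 \left(8759 + \frac{\sqrt{1005}}{3}\right) + 3236 = \left(44627105 + \frac{5095 \sqrt{1005}}{3}\right) + 3236 = 44630341 + \frac{5095 \sqrt{1005}}{3}$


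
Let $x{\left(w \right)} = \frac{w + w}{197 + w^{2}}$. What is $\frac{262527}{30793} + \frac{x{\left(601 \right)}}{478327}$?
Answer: $\frac{22691051490604564}{2661537853174389} \approx 8.5255$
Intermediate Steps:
$x{\left(w \right)} = \frac{2 w}{197 + w^{2}}$
$\frac{262527}{30793} + \frac{x{\left(601 \right)}}{478327} = \frac{262527}{30793} + \frac{2 \cdot 601 \frac{1}{197 + 601^{2}}}{478327} = 262527 \cdot \frac{1}{30793} + 2 \cdot 601 \frac{1}{197 + 361201} \cdot \frac{1}{478327} = \frac{262527}{30793} + 2 \cdot 601 \cdot \frac{1}{361398} \cdot \frac{1}{478327} = \frac{262527}{30793} + \frac{601}{180699} \cdot \frac{1}{478327} = \frac{262527}{30793} + \frac{601}{86433210573} = \frac{22691051490604564}{2661537853174389}$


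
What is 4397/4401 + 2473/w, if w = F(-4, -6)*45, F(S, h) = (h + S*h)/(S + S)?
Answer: -1546441/66015 ≈ -23.426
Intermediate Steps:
F(S, h) = (h + S*h)/(2*S) (F(S, h) = (h + S*h)/((2*S)) = (h + S*h)*(1/(2*S)) = (h + S*h)/(2*S))
w = -405/4 (w = ((½)*(-6)*(1 - 4)/(-4))*45 = ((½)*(-6)*(-¼)*(-3))*45 = -9/4*45 = -405/4 ≈ -101.25)
4397/4401 + 2473/w = 4397/4401 + 2473/(-405/4) = 4397*(1/4401) + 2473*(-4/405) = 4397/4401 - 9892/405 = -1546441/66015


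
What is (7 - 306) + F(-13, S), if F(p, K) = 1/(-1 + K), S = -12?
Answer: -3888/13 ≈ -299.08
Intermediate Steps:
(7 - 306) + F(-13, S) = (7 - 306) + 1/(-1 - 12) = -299 + 1/(-13) = -299 - 1/13 = -3888/13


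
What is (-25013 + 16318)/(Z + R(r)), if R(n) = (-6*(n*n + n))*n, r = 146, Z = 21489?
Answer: 8695/18779223 ≈ 0.00046301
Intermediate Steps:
R(n) = n*(-6*n - 6*n²) (R(n) = (-6*(n² + n))*n = (-6*(n + n²))*n = (-6*n - 6*n²)*n = n*(-6*n - 6*n²))
(-25013 + 16318)/(Z + R(r)) = (-25013 + 16318)/(21489 + 6*146²*(-1 - 1*146)) = -8695/(21489 + 6*21316*(-1 - 146)) = -8695/(21489 + 6*21316*(-147)) = -8695/(21489 - 18800712) = -8695/(-18779223) = -8695*(-1/18779223) = 8695/18779223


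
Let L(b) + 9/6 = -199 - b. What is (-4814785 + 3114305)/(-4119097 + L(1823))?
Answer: 3400960/8242241 ≈ 0.41263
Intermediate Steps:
L(b) = -401/2 - b (L(b) = -3/2 + (-199 - b) = -401/2 - b)
(-4814785 + 3114305)/(-4119097 + L(1823)) = (-4814785 + 3114305)/(-4119097 + (-401/2 - 1*1823)) = -1700480/(-4119097 + (-401/2 - 1823)) = -1700480/(-4119097 - 4047/2) = -1700480/(-8242241/2) = -1700480*(-2/8242241) = 3400960/8242241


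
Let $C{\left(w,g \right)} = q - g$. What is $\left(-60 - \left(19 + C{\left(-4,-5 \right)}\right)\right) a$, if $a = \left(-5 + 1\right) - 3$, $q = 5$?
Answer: $623$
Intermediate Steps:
$C{\left(w,g \right)} = 5 - g$
$a = -7$ ($a = -4 - 3 = -7$)
$\left(-60 - \left(19 + C{\left(-4,-5 \right)}\right)\right) a = \left(-60 - \left(19 + \left(5 - -5\right)\right)\right) \left(-7\right) = \left(-60 - \left(19 + \left(5 + 5\right)\right)\right) \left(-7\right) = \left(-60 - \left(19 + 10\right)\right) \left(-7\right) = \left(-60 - 29\right) \left(-7\right) = \left(-89\right) \left(-7\right) = 623$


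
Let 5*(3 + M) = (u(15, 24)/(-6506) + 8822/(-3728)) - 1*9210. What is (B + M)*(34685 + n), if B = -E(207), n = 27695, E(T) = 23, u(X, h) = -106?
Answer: -176685734150049/1515898 ≈ -1.1656e+8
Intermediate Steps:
B = -23 (B = -1*23 = -23)
M = -55950886391/30317960 (M = -3 + ((-106/(-6506) + 8822/(-3728)) - 1*9210)/5 = -3 + ((-106*(-1/6506) + 8822*(-1/3728)) - 9210)/5 = -3 + ((53/3253 - 4411/1864) - 9210)/5 = -3 + (-14250191/6063592 - 9210)/5 = -3 + (⅕)*(-55859932511/6063592) = -3 - 55859932511/30317960 = -55950886391/30317960 ≈ -1845.5)
(B + M)*(34685 + n) = (-23 - 55950886391/30317960)*(34685 + 27695) = -56648199471/30317960*62380 = -176685734150049/1515898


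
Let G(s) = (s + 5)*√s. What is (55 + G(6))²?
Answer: 3751 + 1210*√6 ≈ 6714.9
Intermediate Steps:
G(s) = √s*(5 + s) (G(s) = (5 + s)*√s = √s*(5 + s))
(55 + G(6))² = (55 + √6*(5 + 6))² = (55 + √6*11)² = (55 + 11*√6)²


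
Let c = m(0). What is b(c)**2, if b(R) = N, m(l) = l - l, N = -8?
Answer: 64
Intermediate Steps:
m(l) = 0
c = 0
b(R) = -8
b(c)**2 = (-8)**2 = 64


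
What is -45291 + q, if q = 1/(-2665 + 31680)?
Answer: -1314118364/29015 ≈ -45291.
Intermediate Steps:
q = 1/29015 ≈ 3.4465e-5
-45291 + q = -45291 + 1/29015 = -1314118364/29015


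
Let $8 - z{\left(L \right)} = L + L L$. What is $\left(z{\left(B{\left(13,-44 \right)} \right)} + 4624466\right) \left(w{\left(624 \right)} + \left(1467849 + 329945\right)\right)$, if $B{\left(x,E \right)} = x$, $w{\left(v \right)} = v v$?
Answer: $10114112733640$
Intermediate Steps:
$w{\left(v \right)} = v^{2}$
$z{\left(L \right)} = 8 - L - L^{2}$ ($z{\left(L \right)} = 8 - \left(L + L L\right) = 8 - \left(L + L^{2}\right) = 8 - L - L^{2}$)
$\left(z{\left(B{\left(13,-44 \right)} \right)} + 4624466\right) \left(w{\left(624 \right)} + \left(1467849 + 329945\right)\right) = \left(\left(8 - 13 - 13^{2}\right) + 4624466\right) \left(624^{2} + \left(1467849 + 329945\right)\right) = \left(\left(8 - 13 - 169\right) + 4624466\right) \left(389376 + 1797794\right) = \left(\left(8 - 13 - 169\right) + 4624466\right) 2187170 = \left(-174 + 4624466\right) 2187170 = 4624292 \cdot 2187170 = 10114112733640$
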